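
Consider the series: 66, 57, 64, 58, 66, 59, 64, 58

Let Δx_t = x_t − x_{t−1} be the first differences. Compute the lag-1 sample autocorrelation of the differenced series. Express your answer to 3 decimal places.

First differences Δx: -9, 7, -6, 8, -7, 5, -6
Mean of differences = -1.1429
Numerator Σ(Δx_t−Δx̄)(Δx_{t+1}−Δx̄) = -267.3061
Denominator Σ(Δx_t−Δx̄)² = 330.8571
r_1(Δx) = -267.3061 / 330.8571 = -0.808

-0.808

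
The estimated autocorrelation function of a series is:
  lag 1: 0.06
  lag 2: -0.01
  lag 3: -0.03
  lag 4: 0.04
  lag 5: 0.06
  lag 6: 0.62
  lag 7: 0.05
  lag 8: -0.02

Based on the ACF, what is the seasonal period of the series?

6

The largest autocorrelation is r_6 = 0.62; the remaining lags stay at or below 0.06.
The dominant spike at lag 6 indicates a seasonal period of 6.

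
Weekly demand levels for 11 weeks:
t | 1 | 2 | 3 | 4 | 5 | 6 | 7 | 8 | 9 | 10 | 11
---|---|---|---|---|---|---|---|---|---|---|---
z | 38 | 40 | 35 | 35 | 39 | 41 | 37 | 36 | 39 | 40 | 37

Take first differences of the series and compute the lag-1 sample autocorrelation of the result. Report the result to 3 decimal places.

-0.106

First differences Δz: 2, -5, 0, 4, 2, -4, -1, 3, 1, -3
Mean of differences = -0.1000
Numerator Σ(Δz_t−Δz̄)(Δz_{t+1}−Δz̄) = -9.0100
Denominator Σ(Δz_t−Δz̄)² = 84.9000
r_1(Δz) = -9.0100 / 84.9000 = -0.106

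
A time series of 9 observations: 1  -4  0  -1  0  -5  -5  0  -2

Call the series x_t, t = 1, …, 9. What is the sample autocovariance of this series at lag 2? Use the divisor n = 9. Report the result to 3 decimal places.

-0.764

Mean x̄ = (1 − 4 + 0 − 1 + 0 − 5 − 5 + 0 − 2)/9 = -1.7778
Σ_{t=1}^{7}(x_t−x̄)(x_{t+2}−x̄) = -6.8765
γ_2 = -6.8765 / 9 = -0.764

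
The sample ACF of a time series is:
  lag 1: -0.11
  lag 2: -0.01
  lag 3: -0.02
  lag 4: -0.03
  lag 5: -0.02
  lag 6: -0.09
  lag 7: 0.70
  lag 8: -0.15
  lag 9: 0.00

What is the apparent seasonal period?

The largest autocorrelation is r_7 = 0.70; the remaining lags stay at or below 0.00.
The dominant spike at lag 7 indicates a seasonal period of 7.

7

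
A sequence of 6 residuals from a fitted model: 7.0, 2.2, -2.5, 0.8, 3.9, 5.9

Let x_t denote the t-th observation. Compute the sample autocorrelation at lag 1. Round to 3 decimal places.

Mean x̄ = (7.0 + 2.2 − 2.5 + 0.8 + 3.9 + 5.9)/6 = 2.8833
Deviations from mean: 4.1167, -0.6833, -5.3833, -2.0833, 1.0167, 3.0167
Σ(x_t−x̄)(x_{t+1}−x̄) = (-2.8131) + (3.6786) + (11.2153) + (-2.1181) + (3.0669) = 13.0297
Denominator Σ(x_t−x̄)² = 60.8683
r_1 = 13.0297 / 60.8683 = 0.214

0.214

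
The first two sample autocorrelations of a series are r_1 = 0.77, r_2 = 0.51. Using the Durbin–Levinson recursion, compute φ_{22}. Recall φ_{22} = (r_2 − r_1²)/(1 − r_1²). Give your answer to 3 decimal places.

-0.204

φ_{22} = (r_2 − r_1²) / (1 − r_1²)
r_1² = (0.77)² = 0.5929
Numerator = 0.51 − 0.5929 = -0.0829; denominator = 1 − 0.5929 = 0.4071
φ_{22} = -0.0829 / 0.4071 = -0.204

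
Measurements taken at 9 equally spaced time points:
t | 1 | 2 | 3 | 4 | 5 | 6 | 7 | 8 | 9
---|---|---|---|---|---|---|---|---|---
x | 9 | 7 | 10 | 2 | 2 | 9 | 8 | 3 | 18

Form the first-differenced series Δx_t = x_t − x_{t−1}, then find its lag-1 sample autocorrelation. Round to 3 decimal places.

First differences Δx: -2, 3, -8, 0, 7, -1, -5, 15
Mean of differences = 1.1250
Numerator Σ(Δx_t−Δx̄)(Δx_{t+1}−Δx̄) = -103.7656
Denominator Σ(Δx_t−Δx̄)² = 366.8750
r_1(Δx) = -103.7656 / 366.8750 = -0.283

-0.283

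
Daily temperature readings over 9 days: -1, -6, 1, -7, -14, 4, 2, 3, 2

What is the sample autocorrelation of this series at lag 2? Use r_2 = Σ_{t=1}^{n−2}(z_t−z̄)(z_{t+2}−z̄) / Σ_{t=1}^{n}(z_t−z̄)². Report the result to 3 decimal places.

Mean z̄ = (-1 − 6 + 1 − 7 − 14 + 4 + 2 + 3 + 2)/9 = -1.7778
Σ(z_t−z̄)(z_{t+2}−z̄) = (2.1605) + (22.0494) + (-33.9506) + (-30.1728) + (-46.1728) + (27.6049) + (14.2716) = -44.2099
Denominator Σ(z_t−z̄)² = 287.5556
r_2 = -44.2099 / 287.5556 = -0.154

-0.154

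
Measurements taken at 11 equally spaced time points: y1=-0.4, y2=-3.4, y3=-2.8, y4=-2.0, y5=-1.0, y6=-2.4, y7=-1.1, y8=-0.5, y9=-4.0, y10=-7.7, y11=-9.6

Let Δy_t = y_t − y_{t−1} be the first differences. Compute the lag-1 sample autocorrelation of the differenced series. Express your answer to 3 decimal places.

First differences Δy: -3.0, 0.6, 0.8, 1.0, -1.4, 1.3, 0.6, -3.5, -3.7, -1.9
Mean of differences = -0.9200
Numerator Σ(Δy_t−Δȳ)(Δy_{t+1}−Δȳ) = 10.1176
Denominator Σ(Δy_t−Δȳ)² = 36.0960
r_1(Δy) = 10.1176 / 36.0960 = 0.280

0.280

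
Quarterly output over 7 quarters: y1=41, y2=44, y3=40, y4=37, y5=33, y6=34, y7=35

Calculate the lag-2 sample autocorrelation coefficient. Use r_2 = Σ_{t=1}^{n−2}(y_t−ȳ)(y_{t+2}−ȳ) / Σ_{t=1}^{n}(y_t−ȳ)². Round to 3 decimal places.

0.077

Mean ȳ = (41 + 44 + 40 + 37 + 33 + 34 + 35)/7 = 37.7143
Numerator Σ_{t=1}^{5}(y_t−ȳ)(y_{t+2}−ȳ) = 7.6939
Denominator Σ(y_t−ȳ)² = 99.4286
r_2 = 7.6939 / 99.4286 = 0.077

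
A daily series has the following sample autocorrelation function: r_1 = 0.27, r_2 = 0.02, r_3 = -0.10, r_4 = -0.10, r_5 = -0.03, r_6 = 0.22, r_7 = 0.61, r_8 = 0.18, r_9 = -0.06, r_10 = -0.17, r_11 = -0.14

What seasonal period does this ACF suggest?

The largest autocorrelation is r_7 = 0.61; the remaining lags stay at or below 0.27. The elevated value at lag 1 (0.27), dropping to 0.02 at lag 2, reflects decaying short-term dependence rather than seasonality.
The dominant spike at lag 7 indicates a seasonal period of 7.

7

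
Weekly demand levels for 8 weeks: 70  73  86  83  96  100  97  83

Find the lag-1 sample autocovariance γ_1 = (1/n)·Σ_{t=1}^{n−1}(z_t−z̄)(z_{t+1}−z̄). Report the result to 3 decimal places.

54.875

Mean z̄ = (70 + 73 + 86 + 83 + 96 + 100 + 97 + 83)/8 = 86.0000
Σ_{t=1}^{7}(z_t−z̄)(z_{t+1}−z̄) = 439.0000
γ_1 = 439.0000 / 8 = 54.875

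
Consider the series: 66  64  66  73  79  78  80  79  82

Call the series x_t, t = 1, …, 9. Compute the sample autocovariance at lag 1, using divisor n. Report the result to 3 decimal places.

Mean x̄ = (66 + 64 + 66 + 73 + 79 + 78 + 80 + 79 + 82)/9 = 74.1111
Σ_{t=1}^{8}(x_t−x̄)(x_{t+1}−x̄) = 276.8765
γ_1 = 276.8765 / 9 = 30.764

30.764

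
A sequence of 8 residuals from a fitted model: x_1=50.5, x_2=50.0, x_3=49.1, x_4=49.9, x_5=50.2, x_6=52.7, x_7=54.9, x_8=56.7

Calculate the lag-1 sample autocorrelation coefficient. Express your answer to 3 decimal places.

Mean x̄ = (50.5 + 50.0 + 49.1 + 49.9 + 50.2 + 52.7 + 54.9 + 56.7)/8 = 51.7500
Σ(x_t−x̄)(x_{t+1}−x̄) = (2.1875) + (4.6375) + (4.9025) + (2.8675) + (-1.4725) + (2.9925) + (15.5925) = 31.7075
Denominator Σ(x_t−x̄)² = 52.8000
r_1 = 31.7075 / 52.8000 = 0.601

0.601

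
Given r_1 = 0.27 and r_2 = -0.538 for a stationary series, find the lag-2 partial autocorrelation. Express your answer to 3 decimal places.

-0.659

φ_{22} = (r_2 − r_1²) / (1 − r_1²)
r_1² = (0.27)² = 0.0729
Numerator = -0.538 − 0.0729 = -0.6109; denominator = 1 − 0.0729 = 0.9271
φ_{22} = -0.6109 / 0.9271 = -0.659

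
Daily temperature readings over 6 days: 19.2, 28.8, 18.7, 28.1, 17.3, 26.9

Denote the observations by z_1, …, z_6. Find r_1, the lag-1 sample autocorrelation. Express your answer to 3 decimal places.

Mean z̄ = (19.2 + 28.8 + 18.7 + 28.1 + 17.3 + 26.9)/6 = 23.1667
Deviations from mean: -3.9667, 5.6333, -4.4667, 4.9333, -5.8667, 3.7333
Σ(z_t−z̄)(z_{t+1}−z̄) = (-22.3456) + (-25.1622) + (-22.0356) + (-28.9422) + (-21.9022) = -120.3878
Denominator Σ(z_t−z̄)² = 140.1133
r_1 = -120.3878 / 140.1133 = -0.859

-0.859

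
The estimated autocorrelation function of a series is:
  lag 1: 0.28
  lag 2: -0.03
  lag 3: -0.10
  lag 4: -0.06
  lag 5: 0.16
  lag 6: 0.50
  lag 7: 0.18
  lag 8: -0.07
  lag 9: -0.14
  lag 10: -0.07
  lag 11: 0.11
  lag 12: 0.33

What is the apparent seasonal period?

The largest autocorrelation is r_6 = 0.50, with a weaker echo at lag 12 (0.33); the remaining lags stay at or below 0.28.
The dominant spike at lag 6 indicates a seasonal period of 6.

6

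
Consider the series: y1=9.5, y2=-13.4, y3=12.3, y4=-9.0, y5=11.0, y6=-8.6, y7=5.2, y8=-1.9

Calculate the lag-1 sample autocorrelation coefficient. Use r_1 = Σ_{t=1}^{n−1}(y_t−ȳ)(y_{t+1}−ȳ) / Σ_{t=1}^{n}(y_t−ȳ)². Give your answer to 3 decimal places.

Mean ȳ = (9.5 − 13.4 + 12.3 − 9.0 + 11.0 − 8.6 + 5.2 − 1.9)/8 = 0.6375
Deviations from mean: 8.8625, -14.0375, 11.6625, -9.6375, 10.3625, -9.2375, 4.5625, -2.5375
Σ(y_t−ȳ)(y_{t+1}−ȳ) = (-124.4073) + (-163.7123) + (-112.3973) + (-99.8686) + (-95.7236) + (-42.1461) + (-11.5773) = -649.8327
Denominator Σ(y_t−ȳ)² = 724.4588
r_1 = -649.8327 / 724.4588 = -0.897

-0.897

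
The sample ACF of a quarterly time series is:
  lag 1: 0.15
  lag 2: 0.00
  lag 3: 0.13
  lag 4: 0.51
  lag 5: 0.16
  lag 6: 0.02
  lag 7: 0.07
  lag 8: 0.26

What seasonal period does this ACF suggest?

The largest autocorrelation is r_4 = 0.51, with a weaker echo at lag 8 (0.26); the remaining lags stay at or below 0.16.
The dominant spike at lag 4 indicates a seasonal period of 4.

4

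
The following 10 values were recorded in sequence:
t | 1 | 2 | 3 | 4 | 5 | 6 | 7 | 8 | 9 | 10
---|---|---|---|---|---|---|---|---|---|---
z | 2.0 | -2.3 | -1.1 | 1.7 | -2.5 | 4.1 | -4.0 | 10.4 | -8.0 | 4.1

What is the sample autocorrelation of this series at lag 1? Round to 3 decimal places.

Mean z̄ = (2.0 − 2.3 − 1.1 + 1.7 − 2.5 + 4.1 − 4.0 + 10.4 − 8.0 + 4.1)/10 = 0.4400
Numerator Σ_{t=1}^{9}(z_t−z̄)(z_{t+1}−z̄) = -191.8856
Denominator Σ(z_t−z̄)² = 239.4840
r_1 = -191.8856 / 239.4840 = -0.801

-0.801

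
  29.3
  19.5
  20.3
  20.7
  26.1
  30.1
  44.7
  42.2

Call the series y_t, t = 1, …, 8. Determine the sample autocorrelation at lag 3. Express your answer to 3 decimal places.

-0.228

Mean ȳ = (29.3 + 19.5 + 20.3 + 20.7 + 26.1 + 30.1 + 44.7 + 42.2)/8 = 29.1125
Numerator Σ_{t=1}^{5}(y_t−ȳ)(y_{t+3}−ȳ) = -151.8780
Denominator Σ(y_t−ȳ)² = 665.1688
r_3 = -151.8780 / 665.1688 = -0.228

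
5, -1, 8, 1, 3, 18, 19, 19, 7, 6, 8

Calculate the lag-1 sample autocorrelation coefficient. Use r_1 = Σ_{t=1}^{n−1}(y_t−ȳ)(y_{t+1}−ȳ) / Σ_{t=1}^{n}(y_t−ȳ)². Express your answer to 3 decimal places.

0.452

Mean ȳ = (5 − 1 + 8 + 1 + 3 + 18 + 19 + 19 + 7 + 6 + 8)/11 = 8.4545
Numerator Σ_{t=1}^{10}(y_t−ȳ)(y_{t+1}−ȳ) = 230.1570
Denominator Σ(y_t−ȳ)² = 508.7273
r_1 = 230.1570 / 508.7273 = 0.452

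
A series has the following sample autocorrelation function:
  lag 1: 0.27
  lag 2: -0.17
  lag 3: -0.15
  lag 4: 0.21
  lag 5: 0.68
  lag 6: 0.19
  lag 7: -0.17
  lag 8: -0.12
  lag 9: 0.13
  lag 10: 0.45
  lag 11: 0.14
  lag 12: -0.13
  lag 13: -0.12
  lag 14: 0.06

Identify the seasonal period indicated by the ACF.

The largest autocorrelation is r_5 = 0.68, with a weaker echo at lag 10 (0.45); the remaining lags stay at or below 0.27.
The dominant spike at lag 5 indicates a seasonal period of 5.

5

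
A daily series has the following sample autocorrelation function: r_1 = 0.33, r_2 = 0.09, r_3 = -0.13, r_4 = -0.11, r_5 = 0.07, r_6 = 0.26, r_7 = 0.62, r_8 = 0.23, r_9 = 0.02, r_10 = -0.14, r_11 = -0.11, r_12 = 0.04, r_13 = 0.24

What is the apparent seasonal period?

7

The largest autocorrelation is r_7 = 0.62; the remaining lags stay at or below 0.33. The elevated value at lag 1 (0.33), dropping to 0.09 at lag 2, reflects decaying short-term dependence rather than seasonality.
The dominant spike at lag 7 indicates a seasonal period of 7.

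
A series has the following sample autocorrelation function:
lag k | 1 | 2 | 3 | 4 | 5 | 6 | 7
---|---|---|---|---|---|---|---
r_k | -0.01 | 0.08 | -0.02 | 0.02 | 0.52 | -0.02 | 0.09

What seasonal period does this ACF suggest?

5

The largest autocorrelation is r_5 = 0.52; the remaining lags stay at or below 0.09.
The dominant spike at lag 5 indicates a seasonal period of 5.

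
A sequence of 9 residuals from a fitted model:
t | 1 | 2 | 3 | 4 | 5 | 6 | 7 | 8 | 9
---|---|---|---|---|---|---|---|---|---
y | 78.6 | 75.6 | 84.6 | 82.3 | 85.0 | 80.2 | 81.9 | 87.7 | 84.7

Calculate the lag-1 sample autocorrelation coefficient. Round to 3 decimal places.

0.139

Mean ȳ = (78.6 + 75.6 + 84.6 + 82.3 + 85.0 + 80.2 + 81.9 + 87.7 + 84.7)/9 = 82.2889
Numerator Σ_{t=1}^{8}(y_t−ȳ)(y_{t+1}−ȳ) = 15.3632
Denominator Σ(y_t−ȳ)² = 110.6489
r_1 = 15.3632 / 110.6489 = 0.139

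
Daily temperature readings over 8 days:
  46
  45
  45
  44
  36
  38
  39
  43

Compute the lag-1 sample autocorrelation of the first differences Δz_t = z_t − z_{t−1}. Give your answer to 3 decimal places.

First differences Δz: -1, 0, -1, -8, 2, 1, 4
Mean of differences = -0.4286
Numerator Σ(Δz_t−Δz̄)(Δz_{t+1}−Δz̄) = -4.7551
Denominator Σ(Δz_t−Δz̄)² = 85.7143
r_1(Δz) = -4.7551 / 85.7143 = -0.055

-0.055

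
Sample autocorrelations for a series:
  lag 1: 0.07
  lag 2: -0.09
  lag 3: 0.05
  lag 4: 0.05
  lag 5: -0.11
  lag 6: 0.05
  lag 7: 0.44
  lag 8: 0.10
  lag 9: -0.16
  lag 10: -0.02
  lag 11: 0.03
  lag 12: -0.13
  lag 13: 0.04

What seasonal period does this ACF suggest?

7

The largest autocorrelation is r_7 = 0.44; the remaining lags stay at or below 0.10.
The dominant spike at lag 7 indicates a seasonal period of 7.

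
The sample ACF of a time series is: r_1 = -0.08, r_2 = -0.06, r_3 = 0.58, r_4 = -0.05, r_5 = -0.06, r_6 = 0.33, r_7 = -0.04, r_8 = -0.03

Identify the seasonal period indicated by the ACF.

3

The largest autocorrelation is r_3 = 0.58, with a weaker echo at lag 6 (0.33); the remaining lags stay at or below -0.03.
The dominant spike at lag 3 indicates a seasonal period of 3.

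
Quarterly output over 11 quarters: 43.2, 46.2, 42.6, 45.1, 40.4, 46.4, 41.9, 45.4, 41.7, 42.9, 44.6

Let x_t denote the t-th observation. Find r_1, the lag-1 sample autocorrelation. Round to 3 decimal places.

-0.749

Mean x̄ = (43.2 + 46.2 + 42.6 + 45.1 + 40.4 + 46.4 + 41.9 + 45.4 + 41.7 + 42.9 + 44.6)/11 = 43.6727
Numerator Σ_{t=1}^{10}(x_t−x̄)(x_{t+1}−x̄) = -29.5298
Denominator Σ(x_t−x̄)² = 39.4218
r_1 = -29.5298 / 39.4218 = -0.749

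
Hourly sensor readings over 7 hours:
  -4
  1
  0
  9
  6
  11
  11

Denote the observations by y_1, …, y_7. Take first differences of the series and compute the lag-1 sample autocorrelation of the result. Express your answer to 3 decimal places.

-0.843

First differences Δy: 5, -1, 9, -3, 5, 0
Mean of differences = 2.5000
Numerator Σ(Δy_t−Δȳ)(Δy_{t+1}−Δȳ) = -87.2500
Denominator Σ(Δy_t−Δȳ)² = 103.5000
r_1(Δy) = -87.2500 / 103.5000 = -0.843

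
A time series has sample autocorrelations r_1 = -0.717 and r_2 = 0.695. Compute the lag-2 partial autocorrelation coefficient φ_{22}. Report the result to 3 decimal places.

φ_{22} = (r_2 − r_1²) / (1 − r_1²)
r_1² = (-0.717)² = 0.514089
Numerator = 0.695 − 0.5141 = 0.1809; denominator = 1 − 0.5141 = 0.4859
φ_{22} = 0.1809 / 0.4859 = 0.372

0.372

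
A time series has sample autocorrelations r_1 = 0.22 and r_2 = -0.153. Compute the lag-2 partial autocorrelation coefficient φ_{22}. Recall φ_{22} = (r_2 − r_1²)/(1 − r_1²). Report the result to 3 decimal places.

φ_{22} = (r_2 − r_1²) / (1 − r_1²)
r_1² = (0.22)² = 0.0484
Numerator = -0.153 − 0.0484 = -0.2014; denominator = 1 − 0.0484 = 0.9516
φ_{22} = -0.2014 / 0.9516 = -0.212

-0.212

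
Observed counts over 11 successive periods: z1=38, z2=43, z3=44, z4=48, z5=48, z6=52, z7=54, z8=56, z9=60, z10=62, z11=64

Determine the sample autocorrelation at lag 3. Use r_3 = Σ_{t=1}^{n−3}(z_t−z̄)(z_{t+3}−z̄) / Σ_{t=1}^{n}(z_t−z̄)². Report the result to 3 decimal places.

0.193

Mean z̄ = (38 + 43 + 44 + 48 + 48 + 52 + 54 + 56 + 60 + 62 + 64)/11 = 51.7273
Numerator Σ_{t=1}^{8}(z_t−z̄)(z_{t+3}−z̄) = 135.2314
Denominator Σ(z_t−z̄)² = 700.1818
r_3 = 135.2314 / 700.1818 = 0.193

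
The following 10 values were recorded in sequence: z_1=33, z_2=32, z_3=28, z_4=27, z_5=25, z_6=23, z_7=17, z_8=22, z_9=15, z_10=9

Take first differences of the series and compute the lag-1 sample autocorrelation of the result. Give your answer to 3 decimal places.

-0.458

First differences Δz: -1, -4, -1, -2, -2, -6, 5, -7, -6
Mean of differences = -2.6667
Numerator Σ(Δz_t−Δz̄)(Δz_{t+1}−Δz̄) = -49.4444
Denominator Σ(Δz_t−Δz̄)² = 108.0000
r_1(Δz) = -49.4444 / 108.0000 = -0.458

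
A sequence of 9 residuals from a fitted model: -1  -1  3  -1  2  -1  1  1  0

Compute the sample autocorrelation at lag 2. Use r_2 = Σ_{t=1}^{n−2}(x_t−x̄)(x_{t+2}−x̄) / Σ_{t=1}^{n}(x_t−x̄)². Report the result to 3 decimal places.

Mean x̄ = (-1 − 1 + 3 − 1 + 2 − 1 + 1 + 1 + 0)/9 = 0.3333
Σ(x_t−x̄)(x_{t+2}−x̄) = (-3.5556) + (1.7778) + (4.4444) + (1.7778) + (1.1111) + (-0.8889) + (-0.2222) = 4.4444
Denominator Σ(x_t−x̄)² = 18.0000
r_2 = 4.4444 / 18.0000 = 0.247

0.247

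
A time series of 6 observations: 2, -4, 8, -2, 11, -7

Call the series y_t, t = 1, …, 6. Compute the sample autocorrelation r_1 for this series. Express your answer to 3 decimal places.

Mean ȳ = (2 − 4 + 8 − 2 + 11 − 7)/6 = 1.3333
Numerator Σ_{t=1}^{5}(y_t−ȳ)(y_{t+1}−ȳ) = -174.1111
Denominator Σ(y_t−ȳ)² = 247.3333
r_1 = -174.1111 / 247.3333 = -0.704

-0.704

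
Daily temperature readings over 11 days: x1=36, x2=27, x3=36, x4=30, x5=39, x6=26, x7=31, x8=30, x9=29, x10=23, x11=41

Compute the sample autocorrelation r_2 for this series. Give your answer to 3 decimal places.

Mean x̄ = (36 + 27 + 36 + 30 + 39 + 26 + 31 + 30 + 29 + 23 + 41)/11 = 31.6364
Numerator Σ_{t=1}^{9}(x_t−x̄)(x_{t+2}−x̄) = 63.6446
Denominator Σ(x_t−x̄)² = 320.5455
r_2 = 63.6446 / 320.5455 = 0.199

0.199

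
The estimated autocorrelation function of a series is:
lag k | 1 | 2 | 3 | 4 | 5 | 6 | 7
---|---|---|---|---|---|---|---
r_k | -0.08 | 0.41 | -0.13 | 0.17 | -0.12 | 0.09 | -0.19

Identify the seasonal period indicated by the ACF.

The largest autocorrelation is r_2 = 0.41, with a weaker echo at lag 4 (0.17); the remaining lags stay at or below 0.09.
The dominant spike at lag 2 indicates a seasonal period of 2.

2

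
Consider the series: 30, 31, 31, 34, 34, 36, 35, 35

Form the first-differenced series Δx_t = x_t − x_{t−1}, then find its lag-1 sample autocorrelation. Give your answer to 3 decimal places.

-0.470

First differences Δx: 1, 0, 3, 0, 2, -1, 0
Mean of differences = 0.7143
Numerator Σ(Δx_t−Δx̄)(Δx_{t+1}−Δx̄) = -5.3673
Denominator Σ(Δx_t−Δx̄)² = 11.4286
r_1(Δx) = -5.3673 / 11.4286 = -0.470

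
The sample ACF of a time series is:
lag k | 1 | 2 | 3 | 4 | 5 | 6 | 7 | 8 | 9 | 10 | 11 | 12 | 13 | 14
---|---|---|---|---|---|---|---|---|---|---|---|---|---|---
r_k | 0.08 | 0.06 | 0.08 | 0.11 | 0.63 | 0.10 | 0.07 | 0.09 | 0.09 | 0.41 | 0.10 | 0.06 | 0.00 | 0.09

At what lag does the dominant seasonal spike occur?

The largest autocorrelation is r_5 = 0.63, with a weaker echo at lag 10 (0.41); the remaining lags stay at or below 0.11.
The dominant spike at lag 5 indicates a seasonal period of 5.

5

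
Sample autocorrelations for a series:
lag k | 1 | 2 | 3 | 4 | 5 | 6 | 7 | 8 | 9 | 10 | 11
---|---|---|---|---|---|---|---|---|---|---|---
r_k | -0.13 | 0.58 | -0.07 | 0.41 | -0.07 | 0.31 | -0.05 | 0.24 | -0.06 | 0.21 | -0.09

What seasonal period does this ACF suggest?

2

The largest autocorrelation is r_2 = 0.58, with weaker echoes at lags 4 (0.41), 6 (0.31), 8 (0.24) and 10 (0.21); the remaining lags stay at or below -0.05.
The dominant spike at lag 2 indicates a seasonal period of 2.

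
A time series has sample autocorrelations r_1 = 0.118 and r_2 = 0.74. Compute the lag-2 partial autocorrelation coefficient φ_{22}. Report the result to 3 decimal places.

0.736

φ_{22} = (r_2 − r_1²) / (1 − r_1²)
r_1² = (0.118)² = 0.013924
Numerator = 0.74 − 0.0139 = 0.7261; denominator = 1 − 0.0139 = 0.9861
φ_{22} = 0.7261 / 0.9861 = 0.736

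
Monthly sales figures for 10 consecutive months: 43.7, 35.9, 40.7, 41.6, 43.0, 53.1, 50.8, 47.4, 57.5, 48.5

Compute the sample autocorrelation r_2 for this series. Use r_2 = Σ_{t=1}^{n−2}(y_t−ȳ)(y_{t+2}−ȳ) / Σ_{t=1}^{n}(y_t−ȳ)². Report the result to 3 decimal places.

Mean ȳ = (43.7 + 35.9 + 40.7 + 41.6 + 43.0 + 53.1 + 50.8 + 47.4 + 57.5 + 48.5)/10 = 46.2200
Numerator Σ_{t=1}^{8}(y_t−ȳ)(y_{t+2}−ȳ) = 95.3012
Denominator Σ(y_t−ȳ)² = 377.1760
r_2 = 95.3012 / 377.1760 = 0.253

0.253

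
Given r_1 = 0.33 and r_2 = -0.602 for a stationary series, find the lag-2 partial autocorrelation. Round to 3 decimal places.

-0.798

φ_{22} = (r_2 − r_1²) / (1 − r_1²)
r_1² = (0.33)² = 0.1089
Numerator = -0.602 − 0.1089 = -0.7109; denominator = 1 − 0.1089 = 0.8911
φ_{22} = -0.7109 / 0.8911 = -0.798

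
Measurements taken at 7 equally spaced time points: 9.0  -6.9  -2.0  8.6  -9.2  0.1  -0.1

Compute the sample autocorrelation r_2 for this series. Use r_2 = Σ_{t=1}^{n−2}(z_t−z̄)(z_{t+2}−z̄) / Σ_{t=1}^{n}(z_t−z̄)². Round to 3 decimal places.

-0.197

Mean z̄ = (9.0 − 6.9 − 2.0 + 8.6 − 9.2 + 0.1 − 0.1)/7 = -0.0714
Deviations from mean: 9.0714, -6.8286, -1.9286, 8.6714, -9.1286, 0.1714, -0.0286
Numerator Σ_{t=1}^{5}(z_t−z̄)(z_{t+2}−z̄) = -57.3559
Denominator Σ(z_t−z̄)² = 291.1943
r_2 = -57.3559 / 291.1943 = -0.197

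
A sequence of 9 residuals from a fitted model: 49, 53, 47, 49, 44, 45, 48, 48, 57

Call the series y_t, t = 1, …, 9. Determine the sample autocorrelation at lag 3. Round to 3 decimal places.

-0.316

Mean ȳ = (49 + 53 + 47 + 49 + 44 + 45 + 48 + 48 + 57)/9 = 48.8889
Numerator Σ_{t=1}^{6}(y_t−ȳ)(y_{t+3}−ȳ) = -40.0370
Denominator Σ(y_t−ȳ)² = 126.8889
r_3 = -40.0370 / 126.8889 = -0.316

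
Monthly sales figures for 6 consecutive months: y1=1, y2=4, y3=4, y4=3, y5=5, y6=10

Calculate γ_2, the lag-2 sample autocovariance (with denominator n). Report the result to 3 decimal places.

-1.000

Mean ȳ = (1 + 4 + 4 + 3 + 5 + 10)/6 = 4.5000
Σ_{t=1}^{4}(y_t−ȳ)(y_{t+2}−ȳ) = -6.0000
γ_2 = -6.0000 / 6 = -1.000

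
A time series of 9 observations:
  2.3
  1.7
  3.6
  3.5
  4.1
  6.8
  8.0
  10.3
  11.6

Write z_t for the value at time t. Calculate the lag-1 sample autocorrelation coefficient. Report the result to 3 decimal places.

Mean z̄ = (2.3 + 1.7 + 3.6 + 3.5 + 4.1 + 6.8 + 8.0 + 10.3 + 11.6)/9 = 5.7667
Numerator Σ_{t=1}^{8}(z_t−z̄)(z_{t+1}−z̄) = 68.7522
Denominator Σ(z_t−z̄)² = 101.8000
r_1 = 68.7522 / 101.8000 = 0.675

0.675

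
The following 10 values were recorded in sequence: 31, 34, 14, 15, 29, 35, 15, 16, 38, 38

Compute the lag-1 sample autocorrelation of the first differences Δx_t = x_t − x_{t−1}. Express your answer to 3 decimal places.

-0.068

First differences Δx: 3, -20, 1, 14, 6, -20, 1, 22, 0
Mean of differences = 0.7778
Numerator Σ(Δx_t−Δx̄)(Δx_{t+1}−Δx̄) = -103.7160
Denominator Σ(Δx_t−Δx̄)² = 1521.5556
r_1(Δx) = -103.7160 / 1521.5556 = -0.068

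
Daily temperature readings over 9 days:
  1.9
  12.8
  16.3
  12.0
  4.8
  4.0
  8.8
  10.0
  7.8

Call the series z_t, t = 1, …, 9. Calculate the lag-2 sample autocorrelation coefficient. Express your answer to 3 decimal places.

Mean z̄ = (1.9 + 12.8 + 16.3 + 12.0 + 4.8 + 4.0 + 8.8 + 10.0 + 7.8)/9 = 8.7111
Σ(z_t−z̄)(z_{t+2}−z̄) = (-51.6888) + (13.4479) + (-29.6810) + (-15.4943) + (-0.3477) + (-6.0721) + (-0.0810) = -89.9169
Denominator Σ(z_t−z̄)² = 171.5089
r_2 = -89.9169 / 171.5089 = -0.524

-0.524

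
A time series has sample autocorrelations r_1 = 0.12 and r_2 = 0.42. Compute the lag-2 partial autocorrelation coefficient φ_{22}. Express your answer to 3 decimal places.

φ_{22} = (r_2 − r_1²) / (1 − r_1²)
r_1² = (0.12)² = 0.0144
Numerator = 0.42 − 0.0144 = 0.4056; denominator = 1 − 0.0144 = 0.9856
φ_{22} = 0.4056 / 0.9856 = 0.412

0.412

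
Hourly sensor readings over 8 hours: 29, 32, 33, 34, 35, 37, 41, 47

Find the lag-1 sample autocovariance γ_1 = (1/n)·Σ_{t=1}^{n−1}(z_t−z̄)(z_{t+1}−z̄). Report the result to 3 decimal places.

13.375

Mean z̄ = (29 + 32 + 33 + 34 + 35 + 37 + 41 + 47)/8 = 36.0000
Σ_{t=1}^{7}(z_t−z̄)(z_{t+1}−z̄) = 107.0000
γ_1 = 107.0000 / 8 = 13.375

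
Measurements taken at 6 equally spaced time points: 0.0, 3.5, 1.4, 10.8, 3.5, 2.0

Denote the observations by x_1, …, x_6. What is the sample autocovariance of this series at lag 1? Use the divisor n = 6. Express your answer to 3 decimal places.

Mean x̄ = (0.0 + 3.5 + 1.4 + 10.8 + 3.5 + 2.0)/6 = 3.5333
Deviations: -3.5333, -0.0333, -2.1333, 7.2667, -0.0333, -1.5333
Σ_{t=1}^{5}(x_t−x̄)(x_{t+1}−x̄) = -15.5044
γ_1 = -15.5044 / 6 = -2.584

-2.584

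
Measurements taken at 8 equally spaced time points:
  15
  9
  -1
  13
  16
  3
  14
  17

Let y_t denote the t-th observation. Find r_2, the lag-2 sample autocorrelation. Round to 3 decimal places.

-0.545

Mean ȳ = (15 + 9 − 1 + 13 + 16 + 3 + 14 + 17)/8 = 10.7500
Deviations from mean: 4.2500, -1.7500, -11.7500, 2.2500, 5.2500, -7.7500, 3.2500, 6.2500
Numerator Σ_{t=1}^{6}(y_t−ȳ)(y_{t+2}−ȳ) = -164.3750
Denominator Σ(y_t−ȳ)² = 301.5000
r_2 = -164.3750 / 301.5000 = -0.545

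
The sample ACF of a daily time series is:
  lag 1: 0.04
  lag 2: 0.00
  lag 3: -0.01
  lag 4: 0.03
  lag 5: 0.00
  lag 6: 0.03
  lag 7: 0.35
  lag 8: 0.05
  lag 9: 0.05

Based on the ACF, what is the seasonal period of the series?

The largest autocorrelation is r_7 = 0.35; the remaining lags stay at or below 0.05.
The dominant spike at lag 7 indicates a seasonal period of 7.

7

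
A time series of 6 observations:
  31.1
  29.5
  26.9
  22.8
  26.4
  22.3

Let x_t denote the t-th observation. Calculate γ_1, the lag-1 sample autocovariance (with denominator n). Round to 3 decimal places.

Mean x̄ = (31.1 + 29.5 + 26.9 + 22.8 + 26.4 + 22.3)/6 = 26.5000
Σ_{t=1}^{5}(x_t−x̄)(x_{t+1}−x̄) = 14.3100
γ_1 = 14.3100 / 6 = 2.385

2.385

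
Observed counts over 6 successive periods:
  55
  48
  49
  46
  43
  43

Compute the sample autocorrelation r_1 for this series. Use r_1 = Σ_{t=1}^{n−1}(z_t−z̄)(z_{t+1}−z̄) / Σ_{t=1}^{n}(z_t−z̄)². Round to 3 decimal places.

Mean z̄ = (55 + 48 + 49 + 46 + 43 + 43)/6 = 47.3333
Deviations from mean: 7.6667, 0.6667, 1.6667, -1.3333, -4.3333, -4.3333
Numerator Σ_{t=1}^{5}(z_t−z̄)(z_{t+1}−z̄) = 28.5556
Denominator Σ(z_t−z̄)² = 101.3333
r_1 = 28.5556 / 101.3333 = 0.282

0.282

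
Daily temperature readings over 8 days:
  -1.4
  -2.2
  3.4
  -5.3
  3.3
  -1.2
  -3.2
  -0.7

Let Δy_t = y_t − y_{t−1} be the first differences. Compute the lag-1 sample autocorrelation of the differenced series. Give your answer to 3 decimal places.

First differences Δy: -0.8, 5.6, -8.7, 8.6, -4.5, -2.0, 2.5
Mean of differences = 0.1000
Numerator Σ(Δy_t−Δȳ)(Δy_{t+1}−Δȳ) = -162.6300
Denominator Σ(Δy_t−Δȳ)² = 212.0800
r_1(Δy) = -162.6300 / 212.0800 = -0.767

-0.767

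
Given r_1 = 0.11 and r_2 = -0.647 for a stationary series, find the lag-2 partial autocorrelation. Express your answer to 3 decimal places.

φ_{22} = (r_2 − r_1²) / (1 − r_1²)
r_1² = (0.11)² = 0.0121
Numerator = -0.647 − 0.0121 = -0.6591; denominator = 1 − 0.0121 = 0.9879
φ_{22} = -0.6591 / 0.9879 = -0.667

-0.667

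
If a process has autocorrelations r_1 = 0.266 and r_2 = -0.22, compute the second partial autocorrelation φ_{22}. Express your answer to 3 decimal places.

-0.313

φ_{22} = (r_2 − r_1²) / (1 − r_1²)
r_1² = (0.266)² = 0.070756
Numerator = -0.22 − 0.0708 = -0.2908; denominator = 1 − 0.0708 = 0.9292
φ_{22} = -0.2908 / 0.9292 = -0.313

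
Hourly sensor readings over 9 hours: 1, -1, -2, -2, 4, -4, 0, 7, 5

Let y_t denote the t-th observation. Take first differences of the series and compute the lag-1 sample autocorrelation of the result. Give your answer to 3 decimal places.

First differences Δy: -2, -1, 0, 6, -8, 4, 7, -2
Mean of differences = 0.5000
Numerator Σ(Δy_t−Δȳ)(Δy_{t+1}−Δȳ) = -68.2500
Denominator Σ(Δy_t−Δȳ)² = 172.0000
r_1(Δy) = -68.2500 / 172.0000 = -0.397

-0.397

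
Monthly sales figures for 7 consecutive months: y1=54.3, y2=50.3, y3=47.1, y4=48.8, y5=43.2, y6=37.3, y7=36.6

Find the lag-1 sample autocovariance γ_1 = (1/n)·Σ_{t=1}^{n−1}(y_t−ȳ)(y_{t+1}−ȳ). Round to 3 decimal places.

19.904

Mean ȳ = (54.3 + 50.3 + 47.1 + 48.8 + 43.2 + 37.3 + 36.6)/7 = 45.3714
Deviations: 8.9286, 4.9286, 1.7286, 3.4286, -2.1714, -8.0714, -8.7714
Σ_{t=1}^{6}(y_t−ȳ)(y_{t+1}−ȳ) = 139.3306
γ_1 = 139.3306 / 7 = 19.904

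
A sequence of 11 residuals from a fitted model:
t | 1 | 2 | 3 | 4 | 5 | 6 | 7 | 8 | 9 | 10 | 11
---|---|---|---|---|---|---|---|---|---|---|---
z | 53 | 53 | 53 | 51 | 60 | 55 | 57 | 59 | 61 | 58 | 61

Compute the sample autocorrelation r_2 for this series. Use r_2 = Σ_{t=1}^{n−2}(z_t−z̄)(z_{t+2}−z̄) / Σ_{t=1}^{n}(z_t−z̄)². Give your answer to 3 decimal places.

0.396

Mean z̄ = (53 + 53 + 53 + 51 + 60 + 55 + 57 + 59 + 61 + 58 + 61)/11 = 56.4545
Numerator Σ_{t=1}^{9}(z_t−z̄)(z_{t+2}−z̄) = 51.7686
Denominator Σ(z_t−z̄)² = 130.7273
r_2 = 51.7686 / 130.7273 = 0.396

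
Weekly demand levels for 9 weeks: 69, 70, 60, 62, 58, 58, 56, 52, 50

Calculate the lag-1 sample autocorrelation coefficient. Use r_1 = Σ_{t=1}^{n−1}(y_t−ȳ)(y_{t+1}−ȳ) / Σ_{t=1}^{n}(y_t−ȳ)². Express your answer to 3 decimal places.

Mean ȳ = (69 + 70 + 60 + 62 + 58 + 58 + 56 + 52 + 50)/9 = 59.4444
Numerator Σ_{t=1}^{8}(y_t−ȳ)(y_{t+1}−ȳ) = 207.4691
Denominator Σ(y_t−ȳ)² = 370.2222
r_1 = 207.4691 / 370.2222 = 0.560

0.560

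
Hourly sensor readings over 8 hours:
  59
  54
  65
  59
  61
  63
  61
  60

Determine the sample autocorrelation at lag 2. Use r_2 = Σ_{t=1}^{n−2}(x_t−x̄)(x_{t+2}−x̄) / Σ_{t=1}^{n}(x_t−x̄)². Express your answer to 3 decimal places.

0.026

Mean x̄ = (59 + 54 + 65 + 59 + 61 + 63 + 61 + 60)/8 = 60.2500
Deviations from mean: -1.2500, -6.2500, 4.7500, -1.2500, 0.7500, 2.7500, 0.7500, -0.2500
Σ(x_t−x̄)(x_{t+2}−x̄) = (-5.9375) + (7.8125) + (3.5625) + (-3.4375) + (0.5625) + (-0.6875) = 1.8750
Denominator Σ(x_t−x̄)² = 73.5000
r_2 = 1.8750 / 73.5000 = 0.026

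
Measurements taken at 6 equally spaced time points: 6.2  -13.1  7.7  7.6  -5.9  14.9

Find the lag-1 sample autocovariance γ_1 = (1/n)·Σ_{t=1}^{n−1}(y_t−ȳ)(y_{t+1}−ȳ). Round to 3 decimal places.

Mean ȳ = (6.2 − 13.1 + 7.7 + 7.6 − 5.9 + 14.9)/6 = 2.9000
Σ_{t=1}^{5}(y_t−ȳ)(y_{t+1}−ȳ) = -254.0000
γ_1 = -254.0000 / 6 = -42.333

-42.333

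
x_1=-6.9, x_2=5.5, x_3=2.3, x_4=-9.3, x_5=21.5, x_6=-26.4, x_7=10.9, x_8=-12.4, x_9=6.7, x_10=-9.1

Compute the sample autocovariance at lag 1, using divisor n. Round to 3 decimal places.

Mean x̄ = (-6.9 + 5.5 + 2.3 − 9.3 + 21.5 − 26.4 + 10.9 − 12.4 + 6.7 − 9.1)/10 = -1.7200
Σ_{t=1}^{9}(x_t−x̄)(x_{t+1}−x̄) = -1386.2324
γ_1 = -1386.2324 / 10 = -138.623

-138.623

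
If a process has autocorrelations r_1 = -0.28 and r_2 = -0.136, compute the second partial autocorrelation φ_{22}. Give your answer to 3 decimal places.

-0.233

φ_{22} = (r_2 − r_1²) / (1 − r_1²)
r_1² = (-0.28)² = 0.0784
Numerator = -0.136 − 0.0784 = -0.2144; denominator = 1 − 0.0784 = 0.9216
φ_{22} = -0.2144 / 0.9216 = -0.233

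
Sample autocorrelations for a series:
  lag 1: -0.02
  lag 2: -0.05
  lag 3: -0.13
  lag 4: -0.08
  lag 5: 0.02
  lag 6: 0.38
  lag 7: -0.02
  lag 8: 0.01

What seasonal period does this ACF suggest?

The largest autocorrelation is r_6 = 0.38; the remaining lags stay at or below 0.02.
The dominant spike at lag 6 indicates a seasonal period of 6.

6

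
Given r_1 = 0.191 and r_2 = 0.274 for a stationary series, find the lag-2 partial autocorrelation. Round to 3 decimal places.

φ_{22} = (r_2 − r_1²) / (1 − r_1²)
r_1² = (0.191)² = 0.036481
Numerator = 0.274 − 0.0365 = 0.2375; denominator = 1 − 0.0365 = 0.9635
φ_{22} = 0.2375 / 0.9635 = 0.247

0.247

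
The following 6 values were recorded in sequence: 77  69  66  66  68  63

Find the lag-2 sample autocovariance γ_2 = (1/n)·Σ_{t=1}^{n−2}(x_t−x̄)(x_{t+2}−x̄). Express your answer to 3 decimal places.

Mean x̄ = (77 + 69 + 66 + 66 + 68 + 63)/6 = 68.1667
Σ_{t=1}^{4}(x_t−x̄)(x_{t+2}−x̄) = -9.3889
γ_2 = -9.3889 / 6 = -1.565

-1.565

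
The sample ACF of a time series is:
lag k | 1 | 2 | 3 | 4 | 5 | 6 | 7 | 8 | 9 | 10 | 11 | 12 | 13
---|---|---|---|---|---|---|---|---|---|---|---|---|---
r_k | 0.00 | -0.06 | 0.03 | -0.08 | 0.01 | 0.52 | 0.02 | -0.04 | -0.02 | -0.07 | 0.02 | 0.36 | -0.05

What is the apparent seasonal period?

6

The largest autocorrelation is r_6 = 0.52, with a weaker echo at lag 12 (0.36); the remaining lags stay at or below 0.03.
The dominant spike at lag 6 indicates a seasonal period of 6.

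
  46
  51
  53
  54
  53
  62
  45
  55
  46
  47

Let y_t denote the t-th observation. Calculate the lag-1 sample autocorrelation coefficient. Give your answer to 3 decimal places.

Mean ȳ = (46 + 51 + 53 + 54 + 53 + 62 + 45 + 55 + 46 + 47)/10 = 51.2000
Numerator Σ_{t=1}^{9}(y_t−ȳ)(y_{t+1}−ȳ) = -58.2400
Denominator Σ(y_t−ȳ)² = 255.6000
r_1 = -58.2400 / 255.6000 = -0.228

-0.228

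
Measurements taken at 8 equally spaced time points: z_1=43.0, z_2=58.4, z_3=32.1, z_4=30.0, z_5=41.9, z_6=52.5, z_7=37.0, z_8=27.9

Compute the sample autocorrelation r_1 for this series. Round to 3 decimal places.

-0.014

Mean z̄ = (43.0 + 58.4 + 32.1 + 30.0 + 41.9 + 52.5 + 37.0 + 27.9)/8 = 40.3500
Deviations from mean: 2.6500, 18.0500, -8.2500, -10.3500, 1.5500, 12.1500, -3.3500, -12.4500
Numerator Σ_{t=1}^{7}(z_t−z̄)(z_{t+1}−z̄) = -11.8975
Denominator Σ(z_t−z̄)² = 824.2600
r_1 = -11.8975 / 824.2600 = -0.014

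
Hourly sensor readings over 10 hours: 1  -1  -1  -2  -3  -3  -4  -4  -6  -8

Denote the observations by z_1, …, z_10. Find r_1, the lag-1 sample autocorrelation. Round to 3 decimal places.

Mean z̄ = (1 − 1 − 1 − 2 − 3 − 3 − 4 − 4 − 6 − 8)/10 = -3.1000
Numerator Σ_{t=1}^{9}(z_t−z̄)(z_{t+1}−z̄) = 32.9900
Denominator Σ(z_t−z̄)² = 60.9000
r_1 = 32.9900 / 60.9000 = 0.542

0.542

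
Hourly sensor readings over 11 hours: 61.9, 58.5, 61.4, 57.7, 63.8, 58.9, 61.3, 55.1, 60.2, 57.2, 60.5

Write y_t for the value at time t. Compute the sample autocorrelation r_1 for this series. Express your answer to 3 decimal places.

Mean ȳ = (61.9 + 58.5 + 61.4 + 57.7 + 63.8 + 58.9 + 61.3 + 55.1 + 60.2 + 57.2 + 60.5)/11 = 59.6818
Numerator Σ_{t=1}^{10}(y_t−ȳ)(y_{t+1}−ȳ) = -33.8085
Denominator Σ(y_t−ȳ)² = 61.4764
r_1 = -33.8085 / 61.4764 = -0.550

-0.550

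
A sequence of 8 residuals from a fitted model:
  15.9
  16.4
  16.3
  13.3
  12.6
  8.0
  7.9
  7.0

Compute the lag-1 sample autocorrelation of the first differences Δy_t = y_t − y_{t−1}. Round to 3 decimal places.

First differences Δy: 0.5, -0.1, -3.0, -0.7, -4.6, -0.1, -0.9
Mean of differences = -1.2714
Numerator Σ(Δy_t−Δȳ)(Δy_{t+1}−Δȳ) = -6.3037
Denominator Σ(Δy_t−Δȳ)² = 20.4143
r_1(Δy) = -6.3037 / 20.4143 = -0.309

-0.309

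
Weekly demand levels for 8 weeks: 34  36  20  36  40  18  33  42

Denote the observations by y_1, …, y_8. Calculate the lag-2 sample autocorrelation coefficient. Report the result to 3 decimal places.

-0.532

Mean ȳ = (34 + 36 + 20 + 36 + 40 + 18 + 33 + 42)/8 = 32.3750
Deviations from mean: 1.6250, 3.6250, -12.3750, 3.6250, 7.6250, -14.3750, 0.6250, 9.6250
Σ(y_t−ȳ)(y_{t+2}−ȳ) = (-20.1094) + (13.1406) + (-94.3594) + (-52.1094) + (4.7656) + (-138.3594) = -287.0313
Denominator Σ(y_t−ȳ)² = 539.8750
r_2 = -287.0313 / 539.8750 = -0.532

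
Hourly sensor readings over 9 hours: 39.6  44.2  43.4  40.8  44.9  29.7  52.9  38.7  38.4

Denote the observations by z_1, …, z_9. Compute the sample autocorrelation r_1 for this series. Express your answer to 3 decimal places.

Mean z̄ = (39.6 + 44.2 + 43.4 + 40.8 + 44.9 + 29.7 + 52.9 + 38.7 + 38.4)/9 = 41.4000
Numerator Σ_{t=1}^{8}(z_t−z̄)(z_{t+1}−z̄) = -201.1900
Denominator Σ(z_t−z̄)² = 313.1200
r_1 = -201.1900 / 313.1200 = -0.643

-0.643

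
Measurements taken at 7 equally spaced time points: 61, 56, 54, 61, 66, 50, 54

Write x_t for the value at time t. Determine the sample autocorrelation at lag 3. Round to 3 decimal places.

Mean x̄ = (61 + 56 + 54 + 61 + 66 + 50 + 54)/7 = 57.4286
Deviations from mean: 3.5714, -1.4286, -3.4286, 3.5714, 8.5714, -7.4286, -3.4286
Numerator Σ_{t=1}^{4}(x_t−x̄)(x_{t+3}−x̄) = 13.7347
Denominator Σ(x_t−x̄)² = 179.7143
r_3 = 13.7347 / 179.7143 = 0.076

0.076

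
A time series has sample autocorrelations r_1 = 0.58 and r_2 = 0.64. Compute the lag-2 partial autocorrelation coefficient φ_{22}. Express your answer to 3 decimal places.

0.458

φ_{22} = (r_2 − r_1²) / (1 − r_1²)
r_1² = (0.58)² = 0.3364
Numerator = 0.64 − 0.3364 = 0.3036; denominator = 1 − 0.3364 = 0.6636
φ_{22} = 0.3036 / 0.6636 = 0.458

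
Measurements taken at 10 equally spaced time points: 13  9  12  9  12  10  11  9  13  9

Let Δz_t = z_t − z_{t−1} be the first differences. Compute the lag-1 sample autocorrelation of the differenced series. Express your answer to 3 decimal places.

First differences Δz: -4, 3, -3, 3, -2, 1, -2, 4, -4
Mean of differences = -0.4444
Numerator Σ(Δz_t−Δz̄)(Δz_{t+1}−Δz̄) = -62.4198
Denominator Σ(Δz_t−Δz̄)² = 82.2222
r_1(Δz) = -62.4198 / 82.2222 = -0.759

-0.759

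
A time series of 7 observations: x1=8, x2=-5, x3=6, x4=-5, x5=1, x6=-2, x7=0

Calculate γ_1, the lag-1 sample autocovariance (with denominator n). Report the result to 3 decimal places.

-15.006

Mean x̄ = (8 − 5 + 6 − 5 + 1 − 2 + 0)/7 = 0.4286
Deviations: 7.5714, -5.4286, 5.5714, -5.4286, 0.5714, -2.4286, -0.4286
Σ_{t=1}^{6}(x_t−x̄)(x_{t+1}−x̄) = -105.0408
γ_1 = -105.0408 / 7 = -15.006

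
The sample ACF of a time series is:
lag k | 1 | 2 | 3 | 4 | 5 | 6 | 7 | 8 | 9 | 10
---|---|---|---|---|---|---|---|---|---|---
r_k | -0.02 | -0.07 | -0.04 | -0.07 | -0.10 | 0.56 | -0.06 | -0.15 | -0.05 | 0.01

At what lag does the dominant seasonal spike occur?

6

The largest autocorrelation is r_6 = 0.56; the remaining lags stay at or below 0.01.
The dominant spike at lag 6 indicates a seasonal period of 6.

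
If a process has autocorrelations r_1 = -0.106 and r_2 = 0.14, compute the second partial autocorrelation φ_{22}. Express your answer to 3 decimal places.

0.130

φ_{22} = (r_2 − r_1²) / (1 − r_1²)
r_1² = (-0.106)² = 0.011236
Numerator = 0.14 − 0.0112 = 0.1288; denominator = 1 − 0.0112 = 0.9888
φ_{22} = 0.1288 / 0.9888 = 0.130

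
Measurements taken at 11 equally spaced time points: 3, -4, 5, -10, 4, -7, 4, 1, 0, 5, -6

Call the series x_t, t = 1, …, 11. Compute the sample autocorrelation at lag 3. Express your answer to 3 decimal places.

Mean x̄ = (3 − 4 + 5 − 10 + 4 − 7 + 4 + 1 + 0 + 5 − 6)/11 = -0.4545
Numerator Σ_{t=1}^{8}(x_t−x̄)(x_{t+3}−x̄) = -107.2562
Denominator Σ(x_t−x̄)² = 290.7273
r_3 = -107.2562 / 290.7273 = -0.369

-0.369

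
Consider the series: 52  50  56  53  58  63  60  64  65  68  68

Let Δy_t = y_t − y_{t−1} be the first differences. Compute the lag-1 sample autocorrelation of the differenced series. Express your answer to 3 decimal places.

First differences Δy: -2, 6, -3, 5, 5, -3, 4, 1, 3, 0
Mean of differences = 1.6000
Numerator Σ(Δy_t−Δȳ)(Δy_{t+1}−Δȳ) = -71.3600
Denominator Σ(Δy_t−Δȳ)² = 108.4000
r_1(Δy) = -71.3600 / 108.4000 = -0.658

-0.658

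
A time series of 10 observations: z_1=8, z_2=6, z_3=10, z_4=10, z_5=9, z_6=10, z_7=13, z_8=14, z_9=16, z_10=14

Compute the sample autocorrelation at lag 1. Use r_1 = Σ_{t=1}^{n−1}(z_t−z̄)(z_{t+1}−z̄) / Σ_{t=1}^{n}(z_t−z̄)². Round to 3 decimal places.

Mean z̄ = (8 + 6 + 10 + 10 + 9 + 10 + 13 + 14 + 16 + 14)/10 = 11.0000
Numerator Σ_{t=1}^{9}(z_t−z̄)(z_{t+1}−z̄) = 59.0000
Denominator Σ(z_t−z̄)² = 88.0000
r_1 = 59.0000 / 88.0000 = 0.670

0.670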